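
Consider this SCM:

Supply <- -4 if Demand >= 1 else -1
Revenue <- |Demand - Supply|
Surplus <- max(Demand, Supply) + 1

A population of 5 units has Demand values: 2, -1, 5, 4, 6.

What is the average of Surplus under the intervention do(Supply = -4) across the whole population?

Every unit gets Supply=-4 under the intervention. Surplus values become 3, 0, 6, 5, 7; E[Surplus|do(Supply=-4)] = 4.2.

4.2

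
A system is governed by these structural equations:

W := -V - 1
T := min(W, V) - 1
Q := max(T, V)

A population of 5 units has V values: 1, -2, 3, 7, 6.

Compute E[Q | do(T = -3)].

Under do(T=-3), T's equation is replaced by T=-3 for every unit. Per-unit Q: 1, -2, 3, 7, 6. Mean = 3.

3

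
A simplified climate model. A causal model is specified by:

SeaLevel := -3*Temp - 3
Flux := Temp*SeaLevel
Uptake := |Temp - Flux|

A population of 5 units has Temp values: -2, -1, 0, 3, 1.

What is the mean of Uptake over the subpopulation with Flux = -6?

5.5

Observing Flux=-6 restricts to units where Flux's equation naturally yields -6: Temp ∈ {-2, 1}. In that subpopulation Uptake = 4, 7, mean 5.5.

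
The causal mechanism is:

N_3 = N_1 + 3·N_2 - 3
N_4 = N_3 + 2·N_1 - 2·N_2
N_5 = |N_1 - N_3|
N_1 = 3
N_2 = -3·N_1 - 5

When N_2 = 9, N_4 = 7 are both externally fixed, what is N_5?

24

Setting N_2 = 9, N_4 = 7 by intervention discards those variables' equations.
N_3 = N_1 + 3·N_2 - 3  [with N_1=3, N_2=9]  = 27
N_5 = |N_1 - N_3|  [with N_1=3, N_3=27]  = 24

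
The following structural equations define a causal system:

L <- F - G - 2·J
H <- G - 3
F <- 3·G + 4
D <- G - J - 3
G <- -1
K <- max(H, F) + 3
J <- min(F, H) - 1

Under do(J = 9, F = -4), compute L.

The joint intervention fixes J = 9, F = -4, removing each variable's own equation.
L = F - G - 2·J  [with F=-4, G=-1, J=9]  = -21

-21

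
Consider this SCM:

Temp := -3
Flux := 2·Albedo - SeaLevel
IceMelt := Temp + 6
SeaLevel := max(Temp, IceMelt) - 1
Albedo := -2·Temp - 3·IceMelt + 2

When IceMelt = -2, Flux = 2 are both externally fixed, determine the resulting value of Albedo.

Under do(IceMelt = -2, Flux = 2), each intervened variable's structural equation is replaced by its fixed value.
Albedo = -2·Temp - 3·IceMelt + 2  [with Temp=-3, IceMelt=-2]  = 14

14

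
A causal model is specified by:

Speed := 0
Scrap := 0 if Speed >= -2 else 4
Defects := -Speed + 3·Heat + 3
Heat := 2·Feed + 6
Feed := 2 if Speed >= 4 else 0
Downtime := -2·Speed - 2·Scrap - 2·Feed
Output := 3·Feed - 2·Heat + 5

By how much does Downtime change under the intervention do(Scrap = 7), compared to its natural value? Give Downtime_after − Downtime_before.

Under do(Scrap=7), the mechanism Scrap := 0 if Speed >= -2 else 4 is discarded; Scrap is fixed at 7.
Feed = 2 if Speed >= 4 else 0  [with Speed=0]  = 0
Downtime = -2·Speed - 2·Scrap - 2·Feed  [with Speed=0, Scrap=7, Feed=0]  = -14
Without intervention: Feed = 2 if Speed >= 4 else 0  [with Speed=0]  = 0; Scrap = 0 if Speed >= -2 else 4  [with Speed=0]  = 0; Downtime = -2·Speed - 2·Scrap - 2·Feed  [with Speed=0, Scrap=0, Feed=0]  = 0.
Change = -14 − 0 = -14.

-14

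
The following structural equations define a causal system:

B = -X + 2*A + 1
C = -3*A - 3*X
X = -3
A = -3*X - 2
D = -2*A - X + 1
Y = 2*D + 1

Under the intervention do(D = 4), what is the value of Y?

9

Intervening sets D = 4 and removes its equation (D = -2*A - X + 1).
Y = 2*D + 1  [with D=4]  = 9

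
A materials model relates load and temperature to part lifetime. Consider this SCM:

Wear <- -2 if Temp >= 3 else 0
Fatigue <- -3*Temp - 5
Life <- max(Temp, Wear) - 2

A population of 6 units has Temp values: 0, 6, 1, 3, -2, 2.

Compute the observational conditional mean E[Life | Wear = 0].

E[Life|Wear=0] averages over only the 4 units with Wear=0 (Temp = 0, 1, -2, 2): Life = -2, -1, -2, 0, mean -1.25.

-1.25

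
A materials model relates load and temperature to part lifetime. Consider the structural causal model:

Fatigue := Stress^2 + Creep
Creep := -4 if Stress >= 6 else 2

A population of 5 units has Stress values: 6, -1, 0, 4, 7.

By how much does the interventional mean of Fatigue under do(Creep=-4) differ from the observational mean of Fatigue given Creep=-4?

Every unit gets Creep=-4 under the intervention. Fatigue values become 32, -3, -4, 12, 45; E[Fatigue|do(Creep=-4)] = 16.4.
E[Fatigue|Creep=-4] averages over only the 2 units with Creep=-4 (Stress = 6, 7): Fatigue = 32, 45, mean 38.5.
Difference = 16.4 − 38.5 = -22.1.

-22.1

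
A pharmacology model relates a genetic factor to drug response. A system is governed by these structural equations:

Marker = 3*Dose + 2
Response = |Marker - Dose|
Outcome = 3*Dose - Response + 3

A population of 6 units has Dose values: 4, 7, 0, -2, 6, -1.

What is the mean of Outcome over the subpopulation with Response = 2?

E[Outcome|Response=2] averages over only the 2 units with Response=2 (Dose = 0, -2): Outcome = 1, -5, mean -2.

-2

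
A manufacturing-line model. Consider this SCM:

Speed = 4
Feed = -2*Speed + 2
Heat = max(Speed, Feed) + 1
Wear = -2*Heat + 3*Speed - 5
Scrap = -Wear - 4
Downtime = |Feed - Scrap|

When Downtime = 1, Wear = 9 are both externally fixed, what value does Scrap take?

Setting Downtime = 1, Wear = 9 by intervention discards those variables' equations.
Scrap = -Wear - 4  [with Wear=9]  = -13

-13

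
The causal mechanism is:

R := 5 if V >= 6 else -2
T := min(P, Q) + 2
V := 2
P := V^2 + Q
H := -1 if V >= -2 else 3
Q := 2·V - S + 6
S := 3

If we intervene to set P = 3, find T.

Intervening sets P = 3 and removes its equation (P := V^2 + Q).
Q = 2·V - S + 6  [with V=2, S=3]  = 7
T = min(P, Q) + 2  [with P=3, Q=7]  = 5

5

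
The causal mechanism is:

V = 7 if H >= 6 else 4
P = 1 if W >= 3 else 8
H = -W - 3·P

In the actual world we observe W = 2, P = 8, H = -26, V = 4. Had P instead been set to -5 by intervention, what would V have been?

Under do(P=-5), the mechanism P = 1 if W >= 3 else 8 is discarded; P is fixed at -5.
H = -W - 3·P  [with W=2, P=-5]  = 13
V = 7 if H >= 6 else 4  [with H=13]  = 7

7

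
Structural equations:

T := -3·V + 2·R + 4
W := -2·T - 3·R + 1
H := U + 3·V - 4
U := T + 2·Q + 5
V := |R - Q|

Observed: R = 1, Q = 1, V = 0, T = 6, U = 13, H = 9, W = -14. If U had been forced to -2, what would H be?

-6

The intervention breaks the incoming arrows to U: U := T + 2·Q + 5 no longer applies, and U = -2.
V = |R - Q|  [with R=1, Q=1]  = 0
H = U + 3·V - 4  [with U=-2, V=0]  = -6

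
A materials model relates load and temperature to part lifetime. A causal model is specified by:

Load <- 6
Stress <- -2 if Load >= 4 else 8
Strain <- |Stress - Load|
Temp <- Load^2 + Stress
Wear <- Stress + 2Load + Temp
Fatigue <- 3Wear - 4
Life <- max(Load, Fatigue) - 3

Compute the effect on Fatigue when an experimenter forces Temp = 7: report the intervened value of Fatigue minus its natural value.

-81

Under do(Temp=7), the mechanism Temp <- Load^2 + Stress is discarded; Temp is fixed at 7.
Stress = -2 if Load >= 4 else 8  [with Load=6]  = -2
Wear = Stress + 2Load + Temp  [with Stress=-2, Load=6, Temp=7]  = 17
Fatigue = 3Wear - 4  [with Wear=17]  = 47
Without intervention: Stress = -2 if Load >= 4 else 8  [with Load=6]  = -2; Temp = Load^2 + Stress  [with Load=6, Stress=-2]  = 34; Wear = Stress + 2Load + Temp  [with Stress=-2, Load=6, Temp=34]  = 44; Fatigue = 3Wear - 4  [with Wear=44]  = 128.
Change = 47 − 128 = -81.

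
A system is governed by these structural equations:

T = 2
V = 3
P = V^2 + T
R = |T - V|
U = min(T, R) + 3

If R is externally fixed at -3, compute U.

Intervening sets R = -3 and removes its equation (R = |T - V|).
U = min(T, R) + 3  [with T=2, R=-3]  = 0

0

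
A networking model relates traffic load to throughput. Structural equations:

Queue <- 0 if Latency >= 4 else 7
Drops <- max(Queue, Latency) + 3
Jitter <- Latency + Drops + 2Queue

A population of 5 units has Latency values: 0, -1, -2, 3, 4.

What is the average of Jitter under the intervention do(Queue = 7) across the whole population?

24.8

Under do(Queue=7), Queue's equation is replaced by Queue=7 for every unit. Per-unit Jitter: 24, 23, 22, 27, 28. Mean = 24.8.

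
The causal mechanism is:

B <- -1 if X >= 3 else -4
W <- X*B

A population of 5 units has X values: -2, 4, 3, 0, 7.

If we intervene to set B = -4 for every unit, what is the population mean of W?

do(B=-4) breaks B's dependence on X. With B=-4 fixed, W across the units is 8, -16, -12, 0, -28, mean -9.6.

-9.6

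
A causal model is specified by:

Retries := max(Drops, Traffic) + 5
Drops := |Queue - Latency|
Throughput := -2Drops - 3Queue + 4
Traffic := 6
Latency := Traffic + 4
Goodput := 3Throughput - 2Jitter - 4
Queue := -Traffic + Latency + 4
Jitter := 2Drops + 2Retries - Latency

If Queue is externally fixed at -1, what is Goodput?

-137

The intervention breaks the incoming arrows to Queue: Queue := -Traffic + Latency + 4 no longer applies, and Queue = -1.
Latency = Traffic + 4  [with Traffic=6]  = 10
Drops = |Queue - Latency|  [with Queue=-1, Latency=10]  = 11
Retries = max(Drops, Traffic) + 5  [with Drops=11, Traffic=6]  = 16
Jitter = 2Drops + 2Retries - Latency  [with Drops=11, Retries=16, Latency=10]  = 44
Throughput = -2Drops - 3Queue + 4  [with Drops=11, Queue=-1]  = -15
Goodput = 3Throughput - 2Jitter - 4  [with Throughput=-15, Jitter=44]  = -137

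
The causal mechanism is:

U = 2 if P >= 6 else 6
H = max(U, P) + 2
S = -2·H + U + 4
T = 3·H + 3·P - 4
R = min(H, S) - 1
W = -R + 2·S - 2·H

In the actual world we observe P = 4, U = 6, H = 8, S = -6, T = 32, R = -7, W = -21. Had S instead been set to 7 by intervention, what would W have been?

The intervention breaks the incoming arrows to S: S = -2·H + U + 4 no longer applies, and S = 7.
U = 2 if P >= 6 else 6  [with P=4]  = 6
H = max(U, P) + 2  [with U=6, P=4]  = 8
R = min(H, S) - 1  [with H=8, S=7]  = 6
W = -R + 2·S - 2·H  [with R=6, S=7, H=8]  = -8

-8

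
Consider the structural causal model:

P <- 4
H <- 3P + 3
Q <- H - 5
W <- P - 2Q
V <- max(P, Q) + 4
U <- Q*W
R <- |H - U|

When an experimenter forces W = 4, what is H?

15

The intervention breaks the incoming arrows to W: W <- P - 2Q no longer applies, and W = 4.
Since H is not a descendant of the intervened variable, it is unaffected.
H = 3P + 3  [with P=4]  = 15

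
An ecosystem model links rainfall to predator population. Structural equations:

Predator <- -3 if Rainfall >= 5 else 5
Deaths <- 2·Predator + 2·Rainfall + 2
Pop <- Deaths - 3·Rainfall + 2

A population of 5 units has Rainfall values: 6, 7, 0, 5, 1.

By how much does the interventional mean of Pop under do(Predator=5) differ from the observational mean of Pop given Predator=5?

-3.3

do(Predator=5) breaks Predator's dependence on Rainfall. With Predator=5 fixed, Pop across the units is 8, 7, 14, 9, 13, mean 10.2.
E[Pop|Predator=5] averages over only the 2 units with Predator=5 (Rainfall = 0, 1): Pop = 14, 13, mean 13.5.
Difference = 10.2 − 13.5 = -3.3.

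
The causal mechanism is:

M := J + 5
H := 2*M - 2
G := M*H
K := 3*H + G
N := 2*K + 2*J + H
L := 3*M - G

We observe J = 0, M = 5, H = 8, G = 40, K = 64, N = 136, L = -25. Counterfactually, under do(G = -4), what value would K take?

Intervening sets G = -4 and removes its equation (G := M*H).
M = J + 5  [with J=0]  = 5
H = 2*M - 2  [with M=5]  = 8
K = 3*H + G  [with H=8, G=-4]  = 20

20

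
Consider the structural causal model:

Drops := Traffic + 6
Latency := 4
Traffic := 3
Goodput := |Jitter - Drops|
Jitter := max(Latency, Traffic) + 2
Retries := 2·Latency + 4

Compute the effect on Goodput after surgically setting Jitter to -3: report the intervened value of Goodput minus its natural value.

9

The intervention breaks the incoming arrows to Jitter: Jitter := max(Latency, Traffic) + 2 no longer applies, and Jitter = -3.
Drops = Traffic + 6  [with Traffic=3]  = 9
Goodput = |Jitter - Drops|  [with Jitter=-3, Drops=9]  = 12
Without intervention: Drops = Traffic + 6  [with Traffic=3]  = 9; Jitter = max(Latency, Traffic) + 2  [with Latency=4, Traffic=3]  = 6; Goodput = |Jitter - Drops|  [with Jitter=6, Drops=9]  = 3.
Change = 12 − 3 = 9.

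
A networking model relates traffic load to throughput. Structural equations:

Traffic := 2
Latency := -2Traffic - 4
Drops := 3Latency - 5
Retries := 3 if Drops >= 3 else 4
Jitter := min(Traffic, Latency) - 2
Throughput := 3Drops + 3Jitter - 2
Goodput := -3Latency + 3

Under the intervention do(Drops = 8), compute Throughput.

The intervention breaks the incoming arrows to Drops: Drops := 3Latency - 5 no longer applies, and Drops = 8.
Latency = -2Traffic - 4  [with Traffic=2]  = -8
Jitter = min(Traffic, Latency) - 2  [with Traffic=2, Latency=-8]  = -10
Throughput = 3Drops + 3Jitter - 2  [with Drops=8, Jitter=-10]  = -8

-8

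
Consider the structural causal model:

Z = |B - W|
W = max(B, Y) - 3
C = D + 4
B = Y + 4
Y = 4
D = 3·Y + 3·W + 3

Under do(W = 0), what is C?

19

The intervention breaks the incoming arrows to W: W = max(B, Y) - 3 no longer applies, and W = 0.
D = 3·Y + 3·W + 3  [with Y=4, W=0]  = 15
C = D + 4  [with D=15]  = 19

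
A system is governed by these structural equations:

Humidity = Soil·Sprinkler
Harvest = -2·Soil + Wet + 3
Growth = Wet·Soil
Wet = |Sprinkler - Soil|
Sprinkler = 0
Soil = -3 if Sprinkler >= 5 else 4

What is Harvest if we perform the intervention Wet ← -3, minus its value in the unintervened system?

The intervention breaks the incoming arrows to Wet: Wet = |Sprinkler - Soil| no longer applies, and Wet = -3.
Soil = -3 if Sprinkler >= 5 else 4  [with Sprinkler=0]  = 4
Harvest = -2·Soil + Wet + 3  [with Soil=4, Wet=-3]  = -8
Without intervention: Soil = -3 if Sprinkler >= 5 else 4  [with Sprinkler=0]  = 4; Wet = |Sprinkler - Soil|  [with Sprinkler=0, Soil=4]  = 4; Harvest = -2·Soil + Wet + 3  [with Soil=4, Wet=4]  = -1.
Change = -8 − (-1) = -7.

-7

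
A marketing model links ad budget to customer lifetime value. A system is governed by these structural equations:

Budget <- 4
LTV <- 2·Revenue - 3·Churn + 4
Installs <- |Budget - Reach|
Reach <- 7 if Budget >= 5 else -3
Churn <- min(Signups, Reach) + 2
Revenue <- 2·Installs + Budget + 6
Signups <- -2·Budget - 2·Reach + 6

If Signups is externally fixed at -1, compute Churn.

-1

Intervening sets Signups = -1 and removes its equation (Signups <- -2·Budget - 2·Reach + 6).
Reach = 7 if Budget >= 5 else -3  [with Budget=4]  = -3
Churn = min(Signups, Reach) + 2  [with Signups=-1, Reach=-3]  = -1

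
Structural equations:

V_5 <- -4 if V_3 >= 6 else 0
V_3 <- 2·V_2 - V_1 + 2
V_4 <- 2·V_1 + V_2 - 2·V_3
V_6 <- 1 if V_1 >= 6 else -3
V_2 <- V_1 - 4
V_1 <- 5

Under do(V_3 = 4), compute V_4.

3

The intervention breaks the incoming arrows to V_3: V_3 <- 2·V_2 - V_1 + 2 no longer applies, and V_3 = 4.
V_2 = V_1 - 4  [with V_1=5]  = 1
V_4 = 2·V_1 + V_2 - 2·V_3  [with V_1=5, V_2=1, V_3=4]  = 3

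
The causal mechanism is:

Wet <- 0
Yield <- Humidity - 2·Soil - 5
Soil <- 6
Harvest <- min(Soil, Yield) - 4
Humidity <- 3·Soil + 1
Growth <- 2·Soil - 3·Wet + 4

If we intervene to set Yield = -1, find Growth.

16

do(Yield=-1) replaces the equation Yield <- Humidity - 2·Soil - 5 with the constant Yield = -1.
Growth is not downstream of the intervention, so its value is determined by the original equations.
Growth = 2·Soil - 3·Wet + 4  [with Soil=6, Wet=0]  = 16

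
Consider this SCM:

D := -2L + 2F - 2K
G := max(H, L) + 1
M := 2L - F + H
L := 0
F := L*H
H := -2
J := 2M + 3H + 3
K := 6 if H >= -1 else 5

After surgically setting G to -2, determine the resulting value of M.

-2

The intervention breaks the incoming arrows to G: G := max(H, L) + 1 no longer applies, and G = -2.
Since M is not a descendant of the intervened variable, it is unaffected.
F = L*H  [with L=0, H=-2]  = 0
M = 2L - F + H  [with L=0, F=0, H=-2]  = -2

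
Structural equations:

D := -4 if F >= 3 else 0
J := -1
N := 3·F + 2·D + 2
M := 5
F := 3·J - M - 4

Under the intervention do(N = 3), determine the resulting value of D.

The intervention breaks the incoming arrows to N: N := 3·F + 2·D + 2 no longer applies, and N = 3.
Since D is not a descendant of the intervened variable, it is unaffected.
F = 3·J - M - 4  [with J=-1, M=5]  = -12
D = -4 if F >= 3 else 0  [with F=-12]  = 0

0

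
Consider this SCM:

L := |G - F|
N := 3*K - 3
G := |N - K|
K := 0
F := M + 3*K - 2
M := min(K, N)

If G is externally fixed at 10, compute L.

15

The intervention breaks the incoming arrows to G: G := |N - K| no longer applies, and G = 10.
N = 3*K - 3  [with K=0]  = -3
M = min(K, N)  [with K=0, N=-3]  = -3
F = M + 3*K - 2  [with M=-3, K=0]  = -5
L = |G - F|  [with G=10, F=-5]  = 15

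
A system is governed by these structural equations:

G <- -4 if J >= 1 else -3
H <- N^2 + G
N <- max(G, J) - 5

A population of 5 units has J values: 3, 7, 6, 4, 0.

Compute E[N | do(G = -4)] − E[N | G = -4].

-1

The intervention sets G=-4 in all 5 units regardless of J. Recomputing N per unit gives -2, 2, 1, -1, -5; average -1.
Observing G=-4 restricts to units where G's equation naturally yields -4: J ∈ {3, 7, 6, 4}. In that subpopulation N = -2, 2, 1, -1, mean 0.
Difference = -1 − 0 = -1.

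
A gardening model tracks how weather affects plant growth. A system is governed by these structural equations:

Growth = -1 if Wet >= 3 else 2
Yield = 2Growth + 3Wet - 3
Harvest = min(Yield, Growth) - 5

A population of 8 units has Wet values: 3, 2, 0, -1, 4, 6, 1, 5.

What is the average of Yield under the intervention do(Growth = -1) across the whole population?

Every unit gets Growth=-1 under the intervention. Yield values become 4, 1, -5, -8, 7, 13, -2, 10; E[Yield|do(Growth=-1)] = 2.5.

2.5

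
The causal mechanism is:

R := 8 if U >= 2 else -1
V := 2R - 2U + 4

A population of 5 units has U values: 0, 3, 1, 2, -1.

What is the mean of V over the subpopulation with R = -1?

2

Conditioning on R=-1 selects the 3 unit(s) with U ∈ {0, 1, -1}. Their V values: 2, 0, 4. Mean = 2.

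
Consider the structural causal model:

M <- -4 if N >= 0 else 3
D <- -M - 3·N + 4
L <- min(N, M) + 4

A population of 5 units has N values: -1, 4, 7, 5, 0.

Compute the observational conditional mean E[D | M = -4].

E[D|M=-4] averages over only the 4 units with M=-4 (N = 4, 7, 5, 0): D = -4, -13, -7, 8, mean -4.

-4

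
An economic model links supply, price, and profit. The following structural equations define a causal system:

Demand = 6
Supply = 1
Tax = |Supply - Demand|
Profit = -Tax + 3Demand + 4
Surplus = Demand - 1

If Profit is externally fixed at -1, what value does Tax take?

Under do(Profit=-1), the mechanism Profit = -Tax + 3Demand + 4 is discarded; Profit is fixed at -1.
Since Tax is not a descendant of the intervened variable, it is unaffected.
Tax = |Supply - Demand|  [with Supply=1, Demand=6]  = 5

5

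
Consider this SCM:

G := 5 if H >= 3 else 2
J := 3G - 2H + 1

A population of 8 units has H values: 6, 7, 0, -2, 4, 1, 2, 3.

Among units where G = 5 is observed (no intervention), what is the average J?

6

E[J|G=5] averages over only the 4 units with G=5 (H = 6, 7, 4, 3): J = 4, 2, 8, 10, mean 6.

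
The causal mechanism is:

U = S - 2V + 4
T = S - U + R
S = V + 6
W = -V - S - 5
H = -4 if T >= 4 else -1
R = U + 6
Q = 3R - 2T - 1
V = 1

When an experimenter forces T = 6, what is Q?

32

Intervening sets T = 6 and removes its equation (T = S - U + R).
S = V + 6  [with V=1]  = 7
U = S - 2V + 4  [with S=7, V=1]  = 9
R = U + 6  [with U=9]  = 15
Q = 3R - 2T - 1  [with R=15, T=6]  = 32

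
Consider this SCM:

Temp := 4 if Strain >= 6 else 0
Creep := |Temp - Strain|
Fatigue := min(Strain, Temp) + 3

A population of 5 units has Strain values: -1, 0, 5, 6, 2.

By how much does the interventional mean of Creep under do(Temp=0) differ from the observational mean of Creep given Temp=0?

Under do(Temp=0), Temp's equation is replaced by Temp=0 for every unit. Per-unit Creep: 1, 0, 5, 6, 2. Mean = 2.8.
E[Creep|Temp=0] averages over only the 4 units with Temp=0 (Strain = -1, 0, 5, 2): Creep = 1, 0, 5, 2, mean 2.
Difference = 2.8 − 2 = 0.8.

0.8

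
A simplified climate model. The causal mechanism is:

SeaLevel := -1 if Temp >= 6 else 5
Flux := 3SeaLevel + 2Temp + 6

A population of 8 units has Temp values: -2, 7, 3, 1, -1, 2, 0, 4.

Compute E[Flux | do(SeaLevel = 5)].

The intervention sets SeaLevel=5 in all 8 units regardless of Temp. Recomputing Flux per unit gives 17, 35, 27, 23, 19, 25, 21, 29; average 24.5.

24.5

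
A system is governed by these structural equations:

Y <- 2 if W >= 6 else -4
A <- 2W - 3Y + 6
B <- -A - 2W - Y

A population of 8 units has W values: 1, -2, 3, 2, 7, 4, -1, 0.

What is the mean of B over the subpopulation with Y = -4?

-18

Conditioning on Y=-4 selects the 7 unit(s) with W ∈ {1, -2, 3, 2, 4, -1, 0}. Their B values: -18, -6, -26, -22, -30, -10, -14. Mean = -18.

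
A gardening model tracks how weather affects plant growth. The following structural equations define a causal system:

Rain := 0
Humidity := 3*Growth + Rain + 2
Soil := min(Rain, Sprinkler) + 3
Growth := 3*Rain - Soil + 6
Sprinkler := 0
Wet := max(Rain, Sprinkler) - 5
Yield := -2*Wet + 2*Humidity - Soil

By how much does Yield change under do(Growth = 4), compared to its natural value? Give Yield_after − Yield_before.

Under do(Growth=4), the mechanism Growth := 3*Rain - Soil + 6 is discarded; Growth is fixed at 4.
Soil = min(Rain, Sprinkler) + 3  [with Rain=0, Sprinkler=0]  = 3
Wet = max(Rain, Sprinkler) - 5  [with Rain=0, Sprinkler=0]  = -5
Humidity = 3*Growth + Rain + 2  [with Growth=4, Rain=0]  = 14
Yield = -2*Wet + 2*Humidity - Soil  [with Wet=-5, Humidity=14, Soil=3]  = 35
Without intervention: Soil = min(Rain, Sprinkler) + 3  [with Rain=0, Sprinkler=0]  = 3; Wet = max(Rain, Sprinkler) - 5  [with Rain=0, Sprinkler=0]  = -5; Growth = 3*Rain - Soil + 6  [with Rain=0, Soil=3]  = 3; Humidity = 3*Growth + Rain + 2  [with Growth=3, Rain=0]  = 11; Yield = -2*Wet + 2*Humidity - Soil  [with Wet=-5, Humidity=11, Soil=3]  = 29.
Change = 35 − 29 = 6.

6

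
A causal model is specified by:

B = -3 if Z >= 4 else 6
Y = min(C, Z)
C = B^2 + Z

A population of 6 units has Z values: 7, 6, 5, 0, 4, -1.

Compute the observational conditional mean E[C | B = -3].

Observing B=-3 restricts to units where B's equation naturally yields -3: Z ∈ {7, 6, 5, 4}. In that subpopulation C = 16, 15, 14, 13, mean 14.5.

14.5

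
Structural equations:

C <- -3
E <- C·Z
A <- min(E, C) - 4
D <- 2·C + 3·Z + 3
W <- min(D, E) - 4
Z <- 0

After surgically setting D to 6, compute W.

-4

Under do(D=6), the mechanism D <- 2·C + 3·Z + 3 is discarded; D is fixed at 6.
E = C·Z  [with C=-3, Z=0]  = 0
W = min(D, E) - 4  [with D=6, E=0]  = -4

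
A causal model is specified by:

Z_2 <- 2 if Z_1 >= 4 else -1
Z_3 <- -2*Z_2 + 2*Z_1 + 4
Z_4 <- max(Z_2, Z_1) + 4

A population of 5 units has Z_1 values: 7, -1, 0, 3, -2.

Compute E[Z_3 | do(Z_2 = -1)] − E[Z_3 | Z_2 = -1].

The intervention sets Z_2=-1 in all 5 units regardless of Z_1. Recomputing Z_3 per unit gives 20, 4, 6, 12, 2; average 8.8.
E[Z_3|Z_2=-1] averages over only the 4 units with Z_2=-1 (Z_1 = -1, 0, 3, -2): Z_3 = 4, 6, 12, 2, mean 6.
Difference = 8.8 − 6 = 2.8.

2.8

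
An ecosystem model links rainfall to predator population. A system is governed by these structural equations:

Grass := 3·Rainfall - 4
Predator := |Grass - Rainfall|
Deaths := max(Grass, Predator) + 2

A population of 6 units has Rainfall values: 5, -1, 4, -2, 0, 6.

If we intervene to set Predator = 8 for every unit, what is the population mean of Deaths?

11.5

do(Predator=8) breaks Predator's dependence on Rainfall. With Predator=8 fixed, Deaths across the units is 13, 10, 10, 10, 10, 16, mean 11.5.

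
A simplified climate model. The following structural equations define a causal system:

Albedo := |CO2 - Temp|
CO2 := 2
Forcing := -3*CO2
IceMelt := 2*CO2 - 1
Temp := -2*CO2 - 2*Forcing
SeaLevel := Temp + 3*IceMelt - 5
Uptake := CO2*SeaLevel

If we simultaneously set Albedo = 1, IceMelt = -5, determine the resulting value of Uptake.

Setting Albedo = 1, IceMelt = -5 by intervention discards those variables' equations.
Forcing = -3*CO2  [with CO2=2]  = -6
Temp = -2*CO2 - 2*Forcing  [with CO2=2, Forcing=-6]  = 8
SeaLevel = Temp + 3*IceMelt - 5  [with Temp=8, IceMelt=-5]  = -12
Uptake = CO2*SeaLevel  [with CO2=2, SeaLevel=-12]  = -24

-24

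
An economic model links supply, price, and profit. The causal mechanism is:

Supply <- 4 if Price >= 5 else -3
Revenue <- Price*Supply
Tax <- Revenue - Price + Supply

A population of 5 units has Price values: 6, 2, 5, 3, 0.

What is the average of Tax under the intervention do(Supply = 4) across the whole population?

13.6

do(Supply=4) breaks Supply's dependence on Price. With Supply=4 fixed, Tax across the units is 22, 10, 19, 13, 4, mean 13.6.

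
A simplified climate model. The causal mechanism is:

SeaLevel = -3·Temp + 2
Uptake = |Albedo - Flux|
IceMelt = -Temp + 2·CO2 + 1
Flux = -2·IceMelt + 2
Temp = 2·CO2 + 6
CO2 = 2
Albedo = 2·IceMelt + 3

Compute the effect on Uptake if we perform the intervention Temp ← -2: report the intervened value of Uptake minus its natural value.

10

Under do(Temp=-2), the mechanism Temp = 2·CO2 + 6 is discarded; Temp is fixed at -2.
IceMelt = -Temp + 2·CO2 + 1  [with Temp=-2, CO2=2]  = 7
Albedo = 2·IceMelt + 3  [with IceMelt=7]  = 17
Flux = -2·IceMelt + 2  [with IceMelt=7]  = -12
Uptake = |Albedo - Flux|  [with Albedo=17, Flux=-12]  = 29
Without intervention: Temp = 2·CO2 + 6  [with CO2=2]  = 10; IceMelt = -Temp + 2·CO2 + 1  [with Temp=10, CO2=2]  = -5; Albedo = 2·IceMelt + 3  [with IceMelt=-5]  = -7; Flux = -2·IceMelt + 2  [with IceMelt=-5]  = 12; Uptake = |Albedo - Flux|  [with Albedo=-7, Flux=12]  = 19.
Change = 29 − 19 = 10.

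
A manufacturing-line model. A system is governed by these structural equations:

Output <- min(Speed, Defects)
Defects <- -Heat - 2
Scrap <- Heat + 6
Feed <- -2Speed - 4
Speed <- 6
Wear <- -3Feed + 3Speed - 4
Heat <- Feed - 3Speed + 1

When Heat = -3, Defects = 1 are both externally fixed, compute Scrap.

Setting Heat = -3, Defects = 1 by intervention discards those variables' equations.
Scrap = Heat + 6  [with Heat=-3]  = 3

3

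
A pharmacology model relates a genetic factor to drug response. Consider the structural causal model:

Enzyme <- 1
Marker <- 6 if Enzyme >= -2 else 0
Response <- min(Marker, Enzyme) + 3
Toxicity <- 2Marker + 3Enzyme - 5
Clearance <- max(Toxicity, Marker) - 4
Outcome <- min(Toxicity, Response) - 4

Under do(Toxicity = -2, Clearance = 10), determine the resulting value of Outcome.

The joint intervention fixes Toxicity = -2, Clearance = 10, removing each variable's own equation.
Marker = 6 if Enzyme >= -2 else 0  [with Enzyme=1]  = 6
Response = min(Marker, Enzyme) + 3  [with Marker=6, Enzyme=1]  = 4
Outcome = min(Toxicity, Response) - 4  [with Toxicity=-2, Response=4]  = -6

-6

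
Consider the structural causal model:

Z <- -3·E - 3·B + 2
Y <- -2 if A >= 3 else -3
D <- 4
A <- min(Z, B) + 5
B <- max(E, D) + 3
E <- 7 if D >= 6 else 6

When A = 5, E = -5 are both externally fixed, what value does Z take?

Setting A = 5, E = -5 by intervention discards those variables' equations.
B = max(E, D) + 3  [with E=-5, D=4]  = 7
Z = -3·E - 3·B + 2  [with E=-5, B=7]  = -4

-4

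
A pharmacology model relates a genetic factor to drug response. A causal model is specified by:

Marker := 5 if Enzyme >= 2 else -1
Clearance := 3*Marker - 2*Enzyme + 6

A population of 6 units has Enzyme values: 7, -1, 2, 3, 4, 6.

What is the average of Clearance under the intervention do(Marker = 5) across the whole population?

Every unit gets Marker=5 under the intervention. Clearance values become 7, 23, 17, 15, 13, 9; E[Clearance|do(Marker=5)] = 14.

14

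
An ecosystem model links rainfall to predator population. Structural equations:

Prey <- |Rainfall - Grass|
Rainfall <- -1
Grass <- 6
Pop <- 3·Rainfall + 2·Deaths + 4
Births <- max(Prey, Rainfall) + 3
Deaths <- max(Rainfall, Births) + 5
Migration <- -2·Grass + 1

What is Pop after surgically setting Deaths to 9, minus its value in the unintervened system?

-12

Under do(Deaths=9), the mechanism Deaths <- max(Rainfall, Births) + 5 is discarded; Deaths is fixed at 9.
Pop = 3·Rainfall + 2·Deaths + 4  [with Rainfall=-1, Deaths=9]  = 19
Without intervention: Prey = |Rainfall - Grass|  [with Rainfall=-1, Grass=6]  = 7; Births = max(Prey, Rainfall) + 3  [with Prey=7, Rainfall=-1]  = 10; Deaths = max(Rainfall, Births) + 5  [with Rainfall=-1, Births=10]  = 15; Pop = 3·Rainfall + 2·Deaths + 4  [with Rainfall=-1, Deaths=15]  = 31.
Change = 19 − 31 = -12.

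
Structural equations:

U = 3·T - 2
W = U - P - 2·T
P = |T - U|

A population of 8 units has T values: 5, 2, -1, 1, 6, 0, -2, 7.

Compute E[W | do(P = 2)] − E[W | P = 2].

Under do(P=2), P's equation is replaced by P=2 for every unit. Per-unit W: 1, -2, -5, -3, 2, -4, -6, 3. Mean = -1.75.
E[W|P=2] averages over only the 2 units with P=2 (T = 2, 0): W = -2, -4, mean -3.
Difference = -1.75 − (-3) = 1.25.

1.25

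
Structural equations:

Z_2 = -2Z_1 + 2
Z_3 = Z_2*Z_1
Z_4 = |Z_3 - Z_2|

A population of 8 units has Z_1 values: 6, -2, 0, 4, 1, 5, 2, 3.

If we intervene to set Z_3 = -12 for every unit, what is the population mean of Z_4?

Every unit gets Z_3=-12 under the intervention. Z_4 values become 2, 18, 14, 6, 12, 4, 10, 8; E[Z_4|do(Z_3=-12)] = 9.25.

9.25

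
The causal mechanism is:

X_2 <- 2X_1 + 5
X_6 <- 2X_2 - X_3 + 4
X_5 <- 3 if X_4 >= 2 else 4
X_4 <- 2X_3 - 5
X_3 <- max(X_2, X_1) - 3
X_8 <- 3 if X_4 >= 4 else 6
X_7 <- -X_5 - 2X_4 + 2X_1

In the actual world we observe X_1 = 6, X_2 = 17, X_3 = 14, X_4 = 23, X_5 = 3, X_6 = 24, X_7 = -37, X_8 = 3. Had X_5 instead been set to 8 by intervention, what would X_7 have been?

Under do(X_5=8), the mechanism X_5 <- 3 if X_4 >= 2 else 4 is discarded; X_5 is fixed at 8.
X_2 = 2X_1 + 5  [with X_1=6]  = 17
X_3 = max(X_2, X_1) - 3  [with X_2=17, X_1=6]  = 14
X_4 = 2X_3 - 5  [with X_3=14]  = 23
X_7 = -X_5 - 2X_4 + 2X_1  [with X_5=8, X_4=23, X_1=6]  = -42

-42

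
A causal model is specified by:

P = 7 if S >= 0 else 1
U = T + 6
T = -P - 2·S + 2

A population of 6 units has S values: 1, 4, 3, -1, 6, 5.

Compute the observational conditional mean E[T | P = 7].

-12.6

Observing P=7 restricts to units where P's equation naturally yields 7: S ∈ {1, 4, 3, 6, 5}. In that subpopulation T = -7, -13, -11, -17, -15, mean -12.6.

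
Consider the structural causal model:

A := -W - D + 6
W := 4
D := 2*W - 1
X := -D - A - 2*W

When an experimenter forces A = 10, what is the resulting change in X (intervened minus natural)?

-15

The intervention breaks the incoming arrows to A: A := -W - D + 6 no longer applies, and A = 10.
D = 2*W - 1  [with W=4]  = 7
X = -D - A - 2*W  [with D=7, A=10, W=4]  = -25
Without intervention: D = 2*W - 1  [with W=4]  = 7; A = -W - D + 6  [with W=4, D=7]  = -5; X = -D - A - 2*W  [with D=7, A=-5, W=4]  = -10.
Change = -25 − (-10) = -15.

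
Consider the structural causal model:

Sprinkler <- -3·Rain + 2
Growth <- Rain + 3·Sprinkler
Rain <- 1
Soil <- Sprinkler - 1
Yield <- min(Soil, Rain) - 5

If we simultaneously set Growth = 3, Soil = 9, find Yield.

The joint intervention fixes Growth = 3, Soil = 9, removing each variable's own equation.
Yield = min(Soil, Rain) - 5  [with Soil=9, Rain=1]  = -4

-4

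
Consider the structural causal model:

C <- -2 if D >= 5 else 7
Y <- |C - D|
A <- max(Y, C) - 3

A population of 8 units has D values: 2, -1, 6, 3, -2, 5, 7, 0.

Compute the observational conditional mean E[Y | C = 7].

6.6

E[Y|C=7] averages over only the 5 units with C=7 (D = 2, -1, 3, -2, 0): Y = 5, 8, 4, 9, 7, mean 6.6.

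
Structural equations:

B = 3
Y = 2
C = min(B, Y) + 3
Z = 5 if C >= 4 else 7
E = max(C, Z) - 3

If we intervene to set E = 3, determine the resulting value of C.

5

do(E=3) replaces the equation E = max(C, Z) - 3 with the constant E = 3.
C is not downstream of the intervention, so its value is determined by the original equations.
C = min(B, Y) + 3  [with B=3, Y=2]  = 5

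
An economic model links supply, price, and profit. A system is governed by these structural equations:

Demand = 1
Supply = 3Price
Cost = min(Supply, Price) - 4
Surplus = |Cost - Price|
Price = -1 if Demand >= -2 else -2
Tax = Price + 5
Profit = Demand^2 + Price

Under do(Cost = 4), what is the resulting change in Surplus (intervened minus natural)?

The intervention breaks the incoming arrows to Cost: Cost = min(Supply, Price) - 4 no longer applies, and Cost = 4.
Price = -1 if Demand >= -2 else -2  [with Demand=1]  = -1
Surplus = |Cost - Price|  [with Cost=4, Price=-1]  = 5
Without intervention: Price = -1 if Demand >= -2 else -2  [with Demand=1]  = -1; Supply = 3Price  [with Price=-1]  = -3; Cost = min(Supply, Price) - 4  [with Supply=-3, Price=-1]  = -7; Surplus = |Cost - Price|  [with Cost=-7, Price=-1]  = 6.
Change = 5 − 6 = -1.

-1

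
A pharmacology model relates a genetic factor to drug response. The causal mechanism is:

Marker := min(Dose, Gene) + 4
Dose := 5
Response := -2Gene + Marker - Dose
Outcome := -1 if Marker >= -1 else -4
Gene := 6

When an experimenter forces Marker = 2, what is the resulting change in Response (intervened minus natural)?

-7

The intervention breaks the incoming arrows to Marker: Marker := min(Dose, Gene) + 4 no longer applies, and Marker = 2.
Response = -2Gene + Marker - Dose  [with Gene=6, Marker=2, Dose=5]  = -15
Without intervention: Marker = min(Dose, Gene) + 4  [with Dose=5, Gene=6]  = 9; Response = -2Gene + Marker - Dose  [with Gene=6, Marker=9, Dose=5]  = -8.
Change = -15 − (-8) = -7.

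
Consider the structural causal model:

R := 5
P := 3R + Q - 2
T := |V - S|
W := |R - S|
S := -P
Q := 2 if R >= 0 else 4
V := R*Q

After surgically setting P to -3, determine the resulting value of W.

2

The intervention breaks the incoming arrows to P: P := 3R + Q - 2 no longer applies, and P = -3.
S = -P  [with P=-3]  = 3
W = |R - S|  [with R=5, S=3]  = 2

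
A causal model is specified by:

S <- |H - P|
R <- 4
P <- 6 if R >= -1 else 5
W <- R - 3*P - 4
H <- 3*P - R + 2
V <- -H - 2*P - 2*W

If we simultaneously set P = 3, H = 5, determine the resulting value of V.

7

Under do(P = 3, H = 5), each intervened variable's structural equation is replaced by its fixed value.
W = R - 3*P - 4  [with R=4, P=3]  = -9
V = -H - 2*P - 2*W  [with H=5, P=3, W=-9]  = 7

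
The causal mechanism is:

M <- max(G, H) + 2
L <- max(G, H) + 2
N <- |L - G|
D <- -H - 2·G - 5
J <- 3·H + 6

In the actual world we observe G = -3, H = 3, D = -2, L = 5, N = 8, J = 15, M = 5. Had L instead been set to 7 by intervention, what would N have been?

Intervening sets L = 7 and removes its equation (L <- max(G, H) + 2).
N = |L - G|  [with L=7, G=-3]  = 10

10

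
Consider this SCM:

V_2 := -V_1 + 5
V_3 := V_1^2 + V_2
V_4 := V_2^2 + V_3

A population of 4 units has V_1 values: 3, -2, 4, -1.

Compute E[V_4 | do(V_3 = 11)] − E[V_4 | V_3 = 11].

The intervention sets V_3=11 in all 4 units regardless of V_1. Recomputing V_4 per unit gives 15, 60, 12, 47; average 33.5.
Observing V_3=11 restricts to units where V_3's equation naturally yields 11: V_1 ∈ {3, -2}. In that subpopulation V_4 = 15, 60, mean 37.5.
Difference = 33.5 − 37.5 = -4.

-4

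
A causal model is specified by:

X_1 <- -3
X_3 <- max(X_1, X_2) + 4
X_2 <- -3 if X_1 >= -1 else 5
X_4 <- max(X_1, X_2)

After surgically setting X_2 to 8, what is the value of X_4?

Under do(X_2=8), the mechanism X_2 <- -3 if X_1 >= -1 else 5 is discarded; X_2 is fixed at 8.
X_4 = max(X_1, X_2)  [with X_1=-3, X_2=8]  = 8

8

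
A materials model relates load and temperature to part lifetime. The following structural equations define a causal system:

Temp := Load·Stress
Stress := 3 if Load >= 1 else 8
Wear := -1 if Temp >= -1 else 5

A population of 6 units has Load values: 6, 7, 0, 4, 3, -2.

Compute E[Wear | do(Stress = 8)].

do(Stress=8) breaks Stress's dependence on Load. With Stress=8 fixed, Wear across the units is -1, -1, -1, -1, -1, 5, mean 0.

0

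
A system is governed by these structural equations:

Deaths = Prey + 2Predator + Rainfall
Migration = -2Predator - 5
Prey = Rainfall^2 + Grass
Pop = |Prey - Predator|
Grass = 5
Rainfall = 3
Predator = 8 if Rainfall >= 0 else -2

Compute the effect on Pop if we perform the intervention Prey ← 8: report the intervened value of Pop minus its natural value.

-6

The intervention breaks the incoming arrows to Prey: Prey = Rainfall^2 + Grass no longer applies, and Prey = 8.
Predator = 8 if Rainfall >= 0 else -2  [with Rainfall=3]  = 8
Pop = |Prey - Predator|  [with Prey=8, Predator=8]  = 0
Without intervention: Prey = Rainfall^2 + Grass  [with Rainfall=3, Grass=5]  = 14; Predator = 8 if Rainfall >= 0 else -2  [with Rainfall=3]  = 8; Pop = |Prey - Predator|  [with Prey=14, Predator=8]  = 6.
Change = 0 − 6 = -6.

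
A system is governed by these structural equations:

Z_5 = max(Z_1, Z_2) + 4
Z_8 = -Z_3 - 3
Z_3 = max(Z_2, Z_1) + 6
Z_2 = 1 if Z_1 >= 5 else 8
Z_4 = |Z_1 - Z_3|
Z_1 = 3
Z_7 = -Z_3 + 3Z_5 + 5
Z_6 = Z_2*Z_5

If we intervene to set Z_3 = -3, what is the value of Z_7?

The intervention breaks the incoming arrows to Z_3: Z_3 = max(Z_2, Z_1) + 6 no longer applies, and Z_3 = -3.
Z_2 = 1 if Z_1 >= 5 else 8  [with Z_1=3]  = 8
Z_5 = max(Z_1, Z_2) + 4  [with Z_1=3, Z_2=8]  = 12
Z_7 = -Z_3 + 3Z_5 + 5  [with Z_3=-3, Z_5=12]  = 44

44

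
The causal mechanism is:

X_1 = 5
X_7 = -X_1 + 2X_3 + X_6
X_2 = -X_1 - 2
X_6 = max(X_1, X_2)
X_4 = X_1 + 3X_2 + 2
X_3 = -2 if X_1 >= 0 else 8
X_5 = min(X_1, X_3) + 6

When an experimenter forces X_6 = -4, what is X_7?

Intervening sets X_6 = -4 and removes its equation (X_6 = max(X_1, X_2)).
X_3 = -2 if X_1 >= 0 else 8  [with X_1=5]  = -2
X_7 = -X_1 + 2X_3 + X_6  [with X_1=5, X_3=-2, X_6=-4]  = -13

-13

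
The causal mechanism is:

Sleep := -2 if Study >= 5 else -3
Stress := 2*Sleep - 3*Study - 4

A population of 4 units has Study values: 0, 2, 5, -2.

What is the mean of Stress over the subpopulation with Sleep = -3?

Conditioning on Sleep=-3 selects the 3 unit(s) with Study ∈ {0, 2, -2}. Their Stress values: -10, -16, -4. Mean = -10.

-10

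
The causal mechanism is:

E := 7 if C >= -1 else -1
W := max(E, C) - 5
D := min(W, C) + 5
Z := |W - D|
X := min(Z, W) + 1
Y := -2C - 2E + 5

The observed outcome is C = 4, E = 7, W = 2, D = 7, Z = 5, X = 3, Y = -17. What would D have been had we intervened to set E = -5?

4

Under do(E=-5), the mechanism E := 7 if C >= -1 else -1 is discarded; E is fixed at -5.
W = max(E, C) - 5  [with E=-5, C=4]  = -1
D = min(W, C) + 5  [with W=-1, C=4]  = 4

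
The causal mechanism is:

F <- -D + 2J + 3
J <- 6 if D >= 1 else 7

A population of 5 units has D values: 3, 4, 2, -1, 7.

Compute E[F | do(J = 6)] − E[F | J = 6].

1

The intervention sets J=6 in all 5 units regardless of D. Recomputing F per unit gives 12, 11, 13, 16, 8; average 12.
Observing J=6 restricts to units where J's equation naturally yields 6: D ∈ {3, 4, 2, 7}. In that subpopulation F = 12, 11, 13, 8, mean 11.
Difference = 12 − 11 = 1.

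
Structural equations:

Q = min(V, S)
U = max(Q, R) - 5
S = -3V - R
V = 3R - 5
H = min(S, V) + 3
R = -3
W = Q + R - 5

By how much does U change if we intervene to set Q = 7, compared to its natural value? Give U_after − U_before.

10

Intervening sets Q = 7 and removes its equation (Q = min(V, S)).
U = max(Q, R) - 5  [with Q=7, R=-3]  = 2
Without intervention: V = 3R - 5  [with R=-3]  = -14; S = -3V - R  [with V=-14, R=-3]  = 45; Q = min(V, S)  [with V=-14, S=45]  = -14; U = max(Q, R) - 5  [with Q=-14, R=-3]  = -8.
Change = 2 − (-8) = 10.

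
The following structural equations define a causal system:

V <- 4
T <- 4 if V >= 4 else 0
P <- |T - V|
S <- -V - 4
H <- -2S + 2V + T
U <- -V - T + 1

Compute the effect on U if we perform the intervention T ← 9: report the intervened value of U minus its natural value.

Under do(T=9), the mechanism T <- 4 if V >= 4 else 0 is discarded; T is fixed at 9.
U = -V - T + 1  [with V=4, T=9]  = -12
Without intervention: T = 4 if V >= 4 else 0  [with V=4]  = 4; U = -V - T + 1  [with V=4, T=4]  = -7.
Change = -12 − (-7) = -5.

-5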